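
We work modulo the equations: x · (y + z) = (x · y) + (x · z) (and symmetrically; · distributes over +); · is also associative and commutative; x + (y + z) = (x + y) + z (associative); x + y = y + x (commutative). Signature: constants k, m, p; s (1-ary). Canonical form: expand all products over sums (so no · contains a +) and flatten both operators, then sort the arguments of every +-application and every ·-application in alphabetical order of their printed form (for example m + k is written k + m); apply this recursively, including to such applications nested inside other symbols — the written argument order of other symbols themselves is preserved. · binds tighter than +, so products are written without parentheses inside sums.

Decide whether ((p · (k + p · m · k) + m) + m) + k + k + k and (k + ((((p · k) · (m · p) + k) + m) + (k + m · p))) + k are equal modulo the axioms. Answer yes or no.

Answer: no — k + k + k + k · m · p · p + k · p + m + m vs k + k + k + k + k · m · p · p + m + m · p

Derivation:
Left:  ((p · (k + p · m · k) + m) + m) + k + k + k
  Distribute:  k · p + k · m · p · p + m + m + k + k + k
  Order the arguments:  k + k + k + k · m · p · p + k · p + m + m
Right:  (k + ((((p · k) · (m · p) + k) + m) + (k + m · p))) + k
  Un-nest:  k + k · m · p · p + k + m + k + m · p + k
  Sort:  k + k + k + k + k · m · p · p + m + m · p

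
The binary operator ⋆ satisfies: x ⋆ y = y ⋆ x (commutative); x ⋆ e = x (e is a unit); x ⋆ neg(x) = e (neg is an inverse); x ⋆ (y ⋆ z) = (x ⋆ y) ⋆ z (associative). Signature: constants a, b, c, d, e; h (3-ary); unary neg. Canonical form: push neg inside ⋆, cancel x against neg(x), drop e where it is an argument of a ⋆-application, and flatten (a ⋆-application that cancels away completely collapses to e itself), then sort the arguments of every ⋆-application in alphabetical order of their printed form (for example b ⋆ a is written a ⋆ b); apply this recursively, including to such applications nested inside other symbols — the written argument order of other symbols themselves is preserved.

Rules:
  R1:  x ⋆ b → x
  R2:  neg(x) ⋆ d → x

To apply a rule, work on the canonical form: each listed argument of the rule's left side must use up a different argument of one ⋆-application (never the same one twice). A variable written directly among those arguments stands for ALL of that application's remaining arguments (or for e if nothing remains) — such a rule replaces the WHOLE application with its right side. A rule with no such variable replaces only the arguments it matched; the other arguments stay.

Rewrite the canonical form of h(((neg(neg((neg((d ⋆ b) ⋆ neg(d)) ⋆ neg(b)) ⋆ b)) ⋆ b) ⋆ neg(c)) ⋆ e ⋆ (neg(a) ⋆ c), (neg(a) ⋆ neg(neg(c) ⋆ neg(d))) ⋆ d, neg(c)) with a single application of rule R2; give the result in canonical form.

Answer: h(neg(a), a ⋆ c ⋆ d, neg(c))

Derivation:
Canonical form:  h(neg(a), c ⋆ d ⋆ d ⋆ neg(a), neg(c))
Match R2:  consume d, neg(a);  x := a
Result:  h(neg(a), a ⋆ c ⋆ d, neg(c))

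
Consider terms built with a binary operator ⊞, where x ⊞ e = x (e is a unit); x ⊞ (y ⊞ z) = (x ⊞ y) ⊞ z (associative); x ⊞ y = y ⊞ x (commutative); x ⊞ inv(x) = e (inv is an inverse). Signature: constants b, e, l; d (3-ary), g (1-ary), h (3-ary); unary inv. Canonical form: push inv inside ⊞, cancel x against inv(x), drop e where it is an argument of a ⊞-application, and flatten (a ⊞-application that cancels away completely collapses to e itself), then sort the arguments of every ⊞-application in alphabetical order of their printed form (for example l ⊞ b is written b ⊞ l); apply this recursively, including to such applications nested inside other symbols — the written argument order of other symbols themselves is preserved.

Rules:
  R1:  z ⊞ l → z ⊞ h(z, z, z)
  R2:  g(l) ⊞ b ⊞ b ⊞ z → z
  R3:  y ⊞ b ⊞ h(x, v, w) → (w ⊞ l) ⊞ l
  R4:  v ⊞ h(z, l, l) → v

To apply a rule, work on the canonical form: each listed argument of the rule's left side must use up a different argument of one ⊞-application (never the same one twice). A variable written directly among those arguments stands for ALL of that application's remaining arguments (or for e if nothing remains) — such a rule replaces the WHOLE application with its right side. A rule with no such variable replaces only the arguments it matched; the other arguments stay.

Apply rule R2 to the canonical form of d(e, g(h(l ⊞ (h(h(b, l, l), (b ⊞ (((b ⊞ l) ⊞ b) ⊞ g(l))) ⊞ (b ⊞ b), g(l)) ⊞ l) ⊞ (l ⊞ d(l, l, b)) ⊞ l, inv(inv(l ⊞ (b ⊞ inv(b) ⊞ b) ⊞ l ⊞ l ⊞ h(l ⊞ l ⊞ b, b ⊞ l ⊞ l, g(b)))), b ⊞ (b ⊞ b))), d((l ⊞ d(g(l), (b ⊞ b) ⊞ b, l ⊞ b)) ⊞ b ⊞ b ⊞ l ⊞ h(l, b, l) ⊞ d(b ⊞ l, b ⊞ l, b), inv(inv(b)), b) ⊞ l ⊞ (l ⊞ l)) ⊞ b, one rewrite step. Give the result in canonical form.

Canonical form:  b ⊞ d(e, g(h(d(l, l, b) ⊞ h(h(b, l, l), b ⊞ b ⊞ b ⊞ b ⊞ b ⊞ g(l) ⊞ l, g(l)) ⊞ l ⊞ l ⊞ l ⊞ l, b ⊞ h(b ⊞ l ⊞ l, b ⊞ l ⊞ l, g(b)) ⊞ l ⊞ l ⊞ l, b ⊞ b ⊞ b)), d(b ⊞ b ⊞ d(b ⊞ l, b ⊞ l, b) ⊞ d(g(l), b ⊞ b ⊞ b, b ⊞ l) ⊞ h(l, b, l) ⊞ l ⊞ l, b, b) ⊞ l ⊞ l ⊞ l)
R2 matches:  uses b, b, g(l);  z := b ⊞ b ⊞ b ⊞ l
The variable takes the whole remainder — replace the entire application.
Giving:  b ⊞ d(e, g(h(d(l, l, b) ⊞ h(h(b, l, l), b ⊞ b ⊞ b ⊞ l, g(l)) ⊞ l ⊞ l ⊞ l ⊞ l, b ⊞ h(b ⊞ l ⊞ l, b ⊞ l ⊞ l, g(b)) ⊞ l ⊞ l ⊞ l, b ⊞ b ⊞ b)), d(b ⊞ b ⊞ d(b ⊞ l, b ⊞ l, b) ⊞ d(g(l), b ⊞ b ⊞ b, b ⊞ l) ⊞ h(l, b, l) ⊞ l ⊞ l, b, b) ⊞ l ⊞ l ⊞ l)

Answer: b ⊞ d(e, g(h(d(l, l, b) ⊞ h(h(b, l, l), b ⊞ b ⊞ b ⊞ l, g(l)) ⊞ l ⊞ l ⊞ l ⊞ l, b ⊞ h(b ⊞ l ⊞ l, b ⊞ l ⊞ l, g(b)) ⊞ l ⊞ l ⊞ l, b ⊞ b ⊞ b)), d(b ⊞ b ⊞ d(b ⊞ l, b ⊞ l, b) ⊞ d(g(l), b ⊞ b ⊞ b, b ⊞ l) ⊞ h(l, b, l) ⊞ l ⊞ l, b, b) ⊞ l ⊞ l ⊞ l)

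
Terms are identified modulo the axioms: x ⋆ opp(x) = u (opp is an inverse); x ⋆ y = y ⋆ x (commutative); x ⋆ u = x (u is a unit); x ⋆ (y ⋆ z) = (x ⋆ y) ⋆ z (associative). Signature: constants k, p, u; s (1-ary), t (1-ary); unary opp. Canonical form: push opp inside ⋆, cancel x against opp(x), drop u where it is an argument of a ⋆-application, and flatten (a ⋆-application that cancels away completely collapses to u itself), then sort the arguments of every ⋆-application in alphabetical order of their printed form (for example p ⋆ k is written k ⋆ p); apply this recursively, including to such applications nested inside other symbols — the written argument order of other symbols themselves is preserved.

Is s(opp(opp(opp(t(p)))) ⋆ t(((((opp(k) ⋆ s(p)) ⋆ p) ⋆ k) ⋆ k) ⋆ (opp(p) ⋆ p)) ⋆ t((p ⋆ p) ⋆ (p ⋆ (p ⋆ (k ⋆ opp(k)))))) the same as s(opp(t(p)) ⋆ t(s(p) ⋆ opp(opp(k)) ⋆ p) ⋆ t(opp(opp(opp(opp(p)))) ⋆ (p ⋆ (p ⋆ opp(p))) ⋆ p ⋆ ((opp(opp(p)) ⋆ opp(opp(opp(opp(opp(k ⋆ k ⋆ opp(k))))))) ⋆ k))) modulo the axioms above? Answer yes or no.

Answer: yes — both canonical forms are s(opp(t(p)) ⋆ t(k ⋆ p ⋆ s(p)) ⋆ t(p ⋆ p ⋆ p ⋆ p))

Derivation:
Left:  s(opp(opp(opp(t(p)))) ⋆ t(((((opp(k) ⋆ s(p)) ⋆ p) ⋆ k) ⋆ k) ⋆ (opp(p) ⋆ p)) ⋆ t((p ⋆ p) ⋆ (p ⋆ (p ⋆ (k ⋆ opp(k))))))
  Descend into:  opp(opp(opp(t(p)))) ⋆ t(((((opp(k) ⋆ s(p)) ⋆ p) ⋆ k) ⋆ k) ⋆ (opp(p) ⋆ p)) ⋆ t((p ⋆ p) ⋆ (p ⋆ (p ⋆ (k ⋆ opp(k)))))
  Push opp inside:  distribute opp over ⋆ and collapse double opp
  Collect:  opp(t(p)) ⋆ t(k ⋆ p ⋆ s(p)) ⋆ t(p ⋆ p ⋆ p ⋆ p)
  Put back:  s(opp(t(p)) ⋆ t(k ⋆ p ⋆ s(p)) ⋆ t(p ⋆ p ⋆ p ⋆ p))
Right:  s(opp(t(p)) ⋆ t(s(p) ⋆ opp(opp(k)) ⋆ p) ⋆ t(opp(opp(opp(opp(p)))) ⋆ (p ⋆ (p ⋆ opp(p))) ⋆ p ⋆ ((opp(opp(p)) ⋆ opp(opp(opp(opp(opp(k ⋆ k ⋆ opp(k))))))) ⋆ k)))
  Focus inside:  opp(t(p)) ⋆ t(s(p) ⋆ opp(opp(k)) ⋆ p) ⋆ t(opp(opp(opp(opp(p)))) ⋆ (p ⋆ (p ⋆ opp(p))) ⋆ p ⋆ ((opp(opp(p)) ⋆ opp(opp(opp(opp(opp(k ⋆ k ⋆ opp(k))))))) ⋆ k))
  Push opp inside:  distribute opp over ⋆ and collapse double opp
  Collect terms:  opp(t(p)) ⋆ t(k ⋆ p ⋆ s(p)) ⋆ t(p ⋆ p ⋆ p ⋆ p)
  Rebuild:  s(opp(t(p)) ⋆ t(k ⋆ p ⋆ s(p)) ⋆ t(p ⋆ p ⋆ p ⋆ p))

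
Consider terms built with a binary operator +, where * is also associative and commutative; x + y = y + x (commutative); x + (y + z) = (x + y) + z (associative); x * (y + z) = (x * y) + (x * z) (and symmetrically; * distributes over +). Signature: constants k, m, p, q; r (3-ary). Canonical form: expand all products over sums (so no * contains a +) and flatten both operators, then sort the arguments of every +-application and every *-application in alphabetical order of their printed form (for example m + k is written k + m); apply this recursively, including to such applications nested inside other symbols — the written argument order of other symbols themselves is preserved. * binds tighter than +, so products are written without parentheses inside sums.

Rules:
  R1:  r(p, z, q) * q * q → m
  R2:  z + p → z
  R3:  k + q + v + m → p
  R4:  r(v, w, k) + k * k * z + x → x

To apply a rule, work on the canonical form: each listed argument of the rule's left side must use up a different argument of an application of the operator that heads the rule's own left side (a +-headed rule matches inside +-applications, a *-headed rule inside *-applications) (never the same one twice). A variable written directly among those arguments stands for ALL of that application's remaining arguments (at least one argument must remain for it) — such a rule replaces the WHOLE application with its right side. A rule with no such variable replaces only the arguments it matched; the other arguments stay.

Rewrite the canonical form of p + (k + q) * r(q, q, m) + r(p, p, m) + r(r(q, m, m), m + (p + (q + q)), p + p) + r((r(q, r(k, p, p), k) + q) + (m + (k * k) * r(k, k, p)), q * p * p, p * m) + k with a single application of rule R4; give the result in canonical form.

Canonical form:  k + k * r(q, q, m) + p + q * r(q, q, m) + r(k * k * r(k, k, p) + m + q + r(q, r(k, p, p), k), p * p * q, m * p) + r(p, p, m) + r(r(q, m, m), m + p + q + q, p + p)
Match R4:  consume k * k * r(k, k, p), r(q, r(k, p, p), k);  v := q, w := r(k, p, p), x := m + q, z := r(k, k, p)
The variable takes the whole remainder — replace the entire application.
Result:  k + k * r(q, q, m) + p + q * r(q, q, m) + r(m + q, p * p * q, m * p) + r(p, p, m) + r(r(q, m, m), m + p + q + q, p + p)

Answer: k + k * r(q, q, m) + p + q * r(q, q, m) + r(m + q, p * p * q, m * p) + r(p, p, m) + r(r(q, m, m), m + p + q + q, p + p)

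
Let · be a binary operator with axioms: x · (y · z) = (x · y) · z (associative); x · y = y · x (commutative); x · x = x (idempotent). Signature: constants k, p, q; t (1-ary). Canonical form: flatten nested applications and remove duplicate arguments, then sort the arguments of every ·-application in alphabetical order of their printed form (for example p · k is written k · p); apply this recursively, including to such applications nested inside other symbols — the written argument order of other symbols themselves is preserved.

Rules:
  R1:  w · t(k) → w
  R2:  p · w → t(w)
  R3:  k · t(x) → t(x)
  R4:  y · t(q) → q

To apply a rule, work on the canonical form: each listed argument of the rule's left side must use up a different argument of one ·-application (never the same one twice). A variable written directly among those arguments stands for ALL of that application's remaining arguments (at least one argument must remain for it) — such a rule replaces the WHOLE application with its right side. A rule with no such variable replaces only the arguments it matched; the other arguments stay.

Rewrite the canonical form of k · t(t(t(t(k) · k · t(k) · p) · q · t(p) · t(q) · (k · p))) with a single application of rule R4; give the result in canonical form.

Canonical form:  k · t(t(k · p · q · t(k · p · t(k)) · t(p) · t(q)))
Apply R4:  consuming t(q);  y := k · p · q · t(k · p · t(k)) · t(p)
The extension variable absorbs all remaining arguments, so the whole application is rewritten.
Result:  k · t(t(q))

Answer: k · t(t(q))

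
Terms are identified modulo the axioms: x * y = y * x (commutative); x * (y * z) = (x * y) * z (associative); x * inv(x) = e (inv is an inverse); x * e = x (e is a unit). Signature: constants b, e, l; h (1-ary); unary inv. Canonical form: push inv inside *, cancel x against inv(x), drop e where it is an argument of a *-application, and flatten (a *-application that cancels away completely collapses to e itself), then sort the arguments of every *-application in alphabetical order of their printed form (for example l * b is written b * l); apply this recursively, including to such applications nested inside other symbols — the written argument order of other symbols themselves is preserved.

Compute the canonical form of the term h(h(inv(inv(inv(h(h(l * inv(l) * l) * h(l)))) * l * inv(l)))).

Descend into:  inv(inv(h(h(l * inv(l) * l) * h(l)))) * l * inv(l)
Push inv inside:  distribute inv over * and collapse double inv
Cancel:  l cancels
Combine occurrences:  h(h(l) * h(l))
Reassemble:  h(h(inv(h(h(l) * h(l)))))

Answer: h(h(inv(h(h(l) * h(l)))))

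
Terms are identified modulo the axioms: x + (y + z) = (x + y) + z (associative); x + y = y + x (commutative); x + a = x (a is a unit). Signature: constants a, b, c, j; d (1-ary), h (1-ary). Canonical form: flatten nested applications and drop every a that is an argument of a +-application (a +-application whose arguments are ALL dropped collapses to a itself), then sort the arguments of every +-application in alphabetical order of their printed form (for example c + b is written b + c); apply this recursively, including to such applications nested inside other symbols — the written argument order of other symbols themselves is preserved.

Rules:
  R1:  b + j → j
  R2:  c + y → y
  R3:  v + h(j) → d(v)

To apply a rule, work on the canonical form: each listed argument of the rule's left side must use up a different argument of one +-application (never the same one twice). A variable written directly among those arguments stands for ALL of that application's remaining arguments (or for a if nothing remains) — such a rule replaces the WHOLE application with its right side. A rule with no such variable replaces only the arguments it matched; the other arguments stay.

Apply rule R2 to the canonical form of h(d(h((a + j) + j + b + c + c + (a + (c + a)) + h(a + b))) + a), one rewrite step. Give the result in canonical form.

Answer: h(d(h(b + c + c + h(b) + j + j)))

Derivation:
Canonical form:  h(d(h(b + c + c + c + h(b) + j + j)))
R2 matches:  uses c;  y := b + c + c + h(b) + j + j
The variable takes the whole remainder — replace the entire application.
Giving:  h(d(h(b + c + c + h(b) + j + j)))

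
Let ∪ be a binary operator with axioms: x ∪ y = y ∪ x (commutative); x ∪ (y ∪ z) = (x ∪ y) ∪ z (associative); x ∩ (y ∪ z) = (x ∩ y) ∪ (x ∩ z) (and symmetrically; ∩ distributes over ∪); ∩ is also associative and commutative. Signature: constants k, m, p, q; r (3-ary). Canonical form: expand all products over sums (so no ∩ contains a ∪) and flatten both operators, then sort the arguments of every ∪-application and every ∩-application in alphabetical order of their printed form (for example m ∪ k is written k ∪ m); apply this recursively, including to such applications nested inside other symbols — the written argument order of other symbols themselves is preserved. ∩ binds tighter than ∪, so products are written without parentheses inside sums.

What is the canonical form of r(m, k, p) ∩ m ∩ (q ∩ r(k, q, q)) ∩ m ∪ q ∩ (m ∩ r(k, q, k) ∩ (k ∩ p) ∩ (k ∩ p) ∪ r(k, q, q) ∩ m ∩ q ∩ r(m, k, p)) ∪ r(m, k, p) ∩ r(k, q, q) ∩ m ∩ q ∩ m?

Answer: k ∩ k ∩ m ∩ p ∩ p ∩ q ∩ r(k, q, k) ∪ m ∩ m ∩ q ∩ r(k, q, q) ∩ r(m, k, p) ∪ m ∩ m ∩ q ∩ r(k, q, q) ∩ r(m, k, p) ∪ m ∩ q ∩ q ∩ r(k, q, q) ∩ r(m, k, p)

Derivation:
Expand:  m ∩ m ∩ q ∩ r(k, q, q) ∩ r(m, k, p) ∪ k ∩ k ∩ m ∩ p ∩ p ∩ q ∩ r(k, q, k) ∪ m ∩ q ∩ q ∩ r(k, q, q) ∩ r(m, k, p) ∪ m ∩ m ∩ q ∩ r(k, q, q) ∩ r(m, k, p)
Sort:  k ∩ k ∩ m ∩ p ∩ p ∩ q ∩ r(k, q, k) ∪ m ∩ m ∩ q ∩ r(k, q, q) ∩ r(m, k, p) ∪ m ∩ m ∩ q ∩ r(k, q, q) ∩ r(m, k, p) ∪ m ∩ q ∩ q ∩ r(k, q, q) ∩ r(m, k, p)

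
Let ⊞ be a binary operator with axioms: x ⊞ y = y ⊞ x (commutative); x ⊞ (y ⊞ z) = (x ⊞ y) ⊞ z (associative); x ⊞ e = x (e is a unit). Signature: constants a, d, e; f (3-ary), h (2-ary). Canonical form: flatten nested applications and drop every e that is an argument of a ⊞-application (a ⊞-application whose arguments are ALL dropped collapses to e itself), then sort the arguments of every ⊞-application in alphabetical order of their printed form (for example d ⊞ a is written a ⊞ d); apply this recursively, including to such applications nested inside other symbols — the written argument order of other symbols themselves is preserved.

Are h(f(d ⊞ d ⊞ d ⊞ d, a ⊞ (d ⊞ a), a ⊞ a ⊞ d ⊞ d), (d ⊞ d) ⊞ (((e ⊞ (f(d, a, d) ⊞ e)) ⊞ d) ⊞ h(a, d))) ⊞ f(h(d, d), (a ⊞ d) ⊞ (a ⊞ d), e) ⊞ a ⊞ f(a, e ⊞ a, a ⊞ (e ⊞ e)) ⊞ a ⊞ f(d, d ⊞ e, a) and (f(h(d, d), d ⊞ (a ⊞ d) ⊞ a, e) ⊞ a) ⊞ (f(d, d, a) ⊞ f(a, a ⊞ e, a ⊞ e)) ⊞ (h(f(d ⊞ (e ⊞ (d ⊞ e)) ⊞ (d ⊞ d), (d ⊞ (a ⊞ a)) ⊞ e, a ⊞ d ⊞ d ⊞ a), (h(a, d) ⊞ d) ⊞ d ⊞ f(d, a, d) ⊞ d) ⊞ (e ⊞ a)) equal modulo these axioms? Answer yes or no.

Answer: yes — both canonical forms are a ⊞ a ⊞ f(a, a, a) ⊞ f(d, d, a) ⊞ f(h(d, d), a ⊞ a ⊞ d ⊞ d, e) ⊞ h(f(d ⊞ d ⊞ d ⊞ d, a ⊞ a ⊞ d, a ⊞ a ⊞ d ⊞ d), d ⊞ d ⊞ d ⊞ f(d, a, d) ⊞ h(a, d))

Derivation:
Left:  h(f(d ⊞ d ⊞ d ⊞ d, a ⊞ (d ⊞ a), a ⊞ a ⊞ d ⊞ d), (d ⊞ d) ⊞ (((e ⊞ (f(d, a, d) ⊞ e)) ⊞ d) ⊞ h(a, d))) ⊞ f(h(d, d), (a ⊞ d) ⊞ (a ⊞ d), e) ⊞ a ⊞ f(a, e ⊞ a, a ⊞ (e ⊞ e)) ⊞ a ⊞ f(d, d ⊞ e, a)
  Simplify inside:  h(f(d ⊞ d ⊞ d ⊞ d, a ⊞ (d ⊞ a), a ⊞ a ⊞ d ⊞ d), (d ⊞ d) ⊞ (((e ⊞ (f(d, a, d) ⊞ e)) ⊞ d) ⊞ h(a, d)))  →  h(f(d ⊞ d ⊞ d ⊞ d, a ⊞ a ⊞ d, a ⊞ a ⊞ d ⊞ d), d ⊞ d ⊞ d ⊞ f(d, a, d) ⊞ h(a, d))
  Simplify inside:  f(h(d, d), (a ⊞ d) ⊞ (a ⊞ d), e)  →  f(h(d, d), a ⊞ a ⊞ d ⊞ d, e)
  Simplify inside:  f(a, e ⊞ a, a ⊞ (e ⊞ e))  →  f(a, a, a)
  Sort arguments:  a ⊞ a ⊞ f(a, a, a) ⊞ f(d, d, a) ⊞ f(h(d, d), a ⊞ a ⊞ d ⊞ d, e) ⊞ h(f(d ⊞ d ⊞ d ⊞ d, a ⊞ a ⊞ d, a ⊞ a ⊞ d ⊞ d), d ⊞ d ⊞ d ⊞ f(d, a, d) ⊞ h(a, d))
Right:  (f(h(d, d), d ⊞ (a ⊞ d) ⊞ a, e) ⊞ a) ⊞ (f(d, d, a) ⊞ f(a, a ⊞ e, a ⊞ e)) ⊞ (h(f(d ⊞ (e ⊞ (d ⊞ e)) ⊞ (d ⊞ d), (d ⊞ (a ⊞ a)) ⊞ e, a ⊞ d ⊞ d ⊞ a), (h(a, d) ⊞ d) ⊞ d ⊞ f(d, a, d) ⊞ d) ⊞ (e ⊞ a))
  Un-nest:  f(h(d, d), d ⊞ (a ⊞ d) ⊞ a, e) ⊞ a ⊞ f(d, d, a) ⊞ f(a, a ⊞ e, a ⊞ e) ⊞ h(f(d ⊞ (e ⊞ (d ⊞ e)) ⊞ (d ⊞ d), (d ⊞ (a ⊞ a)) ⊞ e, a ⊞ d ⊞ d ⊞ a), (h(a, d) ⊞ d) ⊞ d ⊞ f(d, a, d) ⊞ d) ⊞ e ⊞ a
  Simplify inside:  f(h(d, d), d ⊞ (a ⊞ d) ⊞ a, e)  →  f(h(d, d), a ⊞ a ⊞ d ⊞ d, e)
  Simplify inside:  f(a, a ⊞ e, a ⊞ e)  →  f(a, a, a)
  Canonicalize subterm:  h(f(d ⊞ (e ⊞ (d ⊞ e)) ⊞ (d ⊞ d), (d ⊞ (a ⊞ a)) ⊞ e, a ⊞ d ⊞ d ⊞ a), (h(a, d) ⊞ d) ⊞ d ⊞ f(d, a, d) ⊞ d)  →  h(f(d ⊞ d ⊞ d ⊞ d, a ⊞ a ⊞ d, a ⊞ a ⊞ d ⊞ d), d ⊞ d ⊞ d ⊞ f(d, a, d) ⊞ h(a, d))
  Unit:  drop e
  Order the arguments:  a ⊞ a ⊞ f(a, a, a) ⊞ f(d, d, a) ⊞ f(h(d, d), a ⊞ a ⊞ d ⊞ d, e) ⊞ h(f(d ⊞ d ⊞ d ⊞ d, a ⊞ a ⊞ d, a ⊞ a ⊞ d ⊞ d), d ⊞ d ⊞ d ⊞ f(d, a, d) ⊞ h(a, d))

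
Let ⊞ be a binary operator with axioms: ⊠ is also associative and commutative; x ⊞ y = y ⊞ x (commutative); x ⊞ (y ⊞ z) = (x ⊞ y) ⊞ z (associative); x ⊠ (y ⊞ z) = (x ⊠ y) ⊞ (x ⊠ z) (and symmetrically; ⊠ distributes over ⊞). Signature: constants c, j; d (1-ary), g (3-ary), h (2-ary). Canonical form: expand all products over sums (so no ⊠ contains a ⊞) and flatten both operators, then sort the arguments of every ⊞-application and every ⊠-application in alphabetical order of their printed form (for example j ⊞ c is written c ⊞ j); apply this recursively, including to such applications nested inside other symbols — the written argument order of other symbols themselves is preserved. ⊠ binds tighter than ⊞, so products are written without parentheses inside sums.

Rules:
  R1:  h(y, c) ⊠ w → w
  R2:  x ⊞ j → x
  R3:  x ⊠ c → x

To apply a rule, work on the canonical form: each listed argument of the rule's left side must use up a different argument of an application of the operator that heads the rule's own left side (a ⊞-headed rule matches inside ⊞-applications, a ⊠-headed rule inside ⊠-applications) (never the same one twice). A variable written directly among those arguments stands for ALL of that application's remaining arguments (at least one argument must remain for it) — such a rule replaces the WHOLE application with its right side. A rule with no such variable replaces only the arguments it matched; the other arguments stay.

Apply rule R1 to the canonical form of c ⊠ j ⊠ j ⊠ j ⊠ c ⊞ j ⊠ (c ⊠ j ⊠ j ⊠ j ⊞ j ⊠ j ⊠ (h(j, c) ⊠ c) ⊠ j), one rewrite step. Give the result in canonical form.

Canonical form:  c ⊠ c ⊠ j ⊠ j ⊠ j ⊞ c ⊠ h(j, c) ⊠ j ⊠ j ⊠ j ⊠ j ⊞ c ⊠ j ⊠ j ⊠ j ⊠ j
Match R1:  consume h(j, c);  w := c ⊠ j ⊠ j ⊠ j ⊠ j, y := j
Every leftover argument binds to the variable; the entire application is replaced.
New term:  c ⊠ c ⊠ j ⊠ j ⊠ j ⊞ c ⊠ j ⊠ j ⊠ j ⊠ j ⊞ c ⊠ j ⊠ j ⊠ j ⊠ j

Answer: c ⊠ c ⊠ j ⊠ j ⊠ j ⊞ c ⊠ j ⊠ j ⊠ j ⊠ j ⊞ c ⊠ j ⊠ j ⊠ j ⊠ j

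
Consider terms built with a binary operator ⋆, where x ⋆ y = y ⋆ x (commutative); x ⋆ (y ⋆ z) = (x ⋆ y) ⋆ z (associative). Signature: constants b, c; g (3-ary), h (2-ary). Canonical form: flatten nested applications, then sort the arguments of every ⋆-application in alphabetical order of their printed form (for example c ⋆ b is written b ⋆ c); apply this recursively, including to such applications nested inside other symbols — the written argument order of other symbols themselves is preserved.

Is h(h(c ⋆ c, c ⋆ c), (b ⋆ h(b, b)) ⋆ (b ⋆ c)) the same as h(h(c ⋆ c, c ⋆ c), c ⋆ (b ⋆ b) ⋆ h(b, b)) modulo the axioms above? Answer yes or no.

Answer: yes — both canonical forms are h(h(c ⋆ c, c ⋆ c), b ⋆ b ⋆ c ⋆ h(b, b))

Derivation:
Left:  h(h(c ⋆ c, c ⋆ c), (b ⋆ h(b, b)) ⋆ (b ⋆ c))
  Focus inside:  (b ⋆ h(b, b)) ⋆ (b ⋆ c)
  Un-nest:  b ⋆ h(b, b) ⋆ b ⋆ c
  Sort:  b ⋆ b ⋆ c ⋆ h(b, b)
  Reassemble:  h(h(c ⋆ c, c ⋆ c), b ⋆ b ⋆ c ⋆ h(b, b))
Right:  h(h(c ⋆ c, c ⋆ c), c ⋆ (b ⋆ b) ⋆ h(b, b))
  Descend into:  c ⋆ (b ⋆ b) ⋆ h(b, b)
  Flatten:  c ⋆ b ⋆ b ⋆ h(b, b)
  Sort:  b ⋆ b ⋆ c ⋆ h(b, b)
  Reassemble:  h(h(c ⋆ c, c ⋆ c), b ⋆ b ⋆ c ⋆ h(b, b))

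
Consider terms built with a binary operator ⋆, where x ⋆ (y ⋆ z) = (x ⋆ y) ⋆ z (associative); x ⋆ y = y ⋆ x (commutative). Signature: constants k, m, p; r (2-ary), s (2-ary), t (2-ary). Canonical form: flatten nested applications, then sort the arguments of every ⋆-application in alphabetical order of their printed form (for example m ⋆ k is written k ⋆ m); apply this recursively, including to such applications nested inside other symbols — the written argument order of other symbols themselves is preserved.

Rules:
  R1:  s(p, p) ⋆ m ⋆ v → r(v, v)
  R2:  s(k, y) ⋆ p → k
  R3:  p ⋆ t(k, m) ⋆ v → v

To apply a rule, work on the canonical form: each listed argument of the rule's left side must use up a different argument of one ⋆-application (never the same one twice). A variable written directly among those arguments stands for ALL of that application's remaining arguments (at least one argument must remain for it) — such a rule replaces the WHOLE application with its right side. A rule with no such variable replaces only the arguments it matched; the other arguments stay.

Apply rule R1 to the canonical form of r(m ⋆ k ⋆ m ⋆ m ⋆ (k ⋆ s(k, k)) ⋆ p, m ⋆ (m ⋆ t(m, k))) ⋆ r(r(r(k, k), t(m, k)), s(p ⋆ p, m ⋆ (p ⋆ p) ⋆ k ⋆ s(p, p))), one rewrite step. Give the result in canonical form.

Answer: r(k ⋆ k ⋆ m ⋆ m ⋆ m ⋆ p ⋆ s(k, k), m ⋆ m ⋆ t(m, k)) ⋆ r(r(r(k, k), t(m, k)), s(p ⋆ p, r(k ⋆ p ⋆ p, k ⋆ p ⋆ p)))

Derivation:
Canonical form:  r(k ⋆ k ⋆ m ⋆ m ⋆ m ⋆ p ⋆ s(k, k), m ⋆ m ⋆ t(m, k)) ⋆ r(r(r(k, k), t(m, k)), s(p ⋆ p, k ⋆ m ⋆ p ⋆ p ⋆ s(p, p)))
R1 matches:  uses m, s(p, p);  v := k ⋆ p ⋆ p
The extension variable absorbs all remaining arguments, so the whole application is rewritten.
Giving:  r(k ⋆ k ⋆ m ⋆ m ⋆ m ⋆ p ⋆ s(k, k), m ⋆ m ⋆ t(m, k)) ⋆ r(r(r(k, k), t(m, k)), s(p ⋆ p, r(k ⋆ p ⋆ p, k ⋆ p ⋆ p)))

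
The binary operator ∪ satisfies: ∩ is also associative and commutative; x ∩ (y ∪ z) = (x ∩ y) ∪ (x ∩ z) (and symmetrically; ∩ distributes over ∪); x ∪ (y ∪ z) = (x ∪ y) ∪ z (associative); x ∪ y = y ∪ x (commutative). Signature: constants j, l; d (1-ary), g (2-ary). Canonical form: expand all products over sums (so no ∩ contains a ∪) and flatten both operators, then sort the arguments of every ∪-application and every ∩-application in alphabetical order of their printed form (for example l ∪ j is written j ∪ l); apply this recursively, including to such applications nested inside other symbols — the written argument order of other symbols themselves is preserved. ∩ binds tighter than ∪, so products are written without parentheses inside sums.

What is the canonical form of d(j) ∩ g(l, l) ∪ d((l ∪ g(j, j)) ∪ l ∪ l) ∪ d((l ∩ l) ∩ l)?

Un-nest:  d(j) ∩ g(l, l) ∪ d(g(j, j) ∪ l ∪ l ∪ l) ∪ d(l ∩ l ∩ l)
Sort:  d(g(j, j) ∪ l ∪ l ∪ l) ∪ d(j) ∩ g(l, l) ∪ d(l ∩ l ∩ l)

Answer: d(g(j, j) ∪ l ∪ l ∪ l) ∪ d(j) ∩ g(l, l) ∪ d(l ∩ l ∩ l)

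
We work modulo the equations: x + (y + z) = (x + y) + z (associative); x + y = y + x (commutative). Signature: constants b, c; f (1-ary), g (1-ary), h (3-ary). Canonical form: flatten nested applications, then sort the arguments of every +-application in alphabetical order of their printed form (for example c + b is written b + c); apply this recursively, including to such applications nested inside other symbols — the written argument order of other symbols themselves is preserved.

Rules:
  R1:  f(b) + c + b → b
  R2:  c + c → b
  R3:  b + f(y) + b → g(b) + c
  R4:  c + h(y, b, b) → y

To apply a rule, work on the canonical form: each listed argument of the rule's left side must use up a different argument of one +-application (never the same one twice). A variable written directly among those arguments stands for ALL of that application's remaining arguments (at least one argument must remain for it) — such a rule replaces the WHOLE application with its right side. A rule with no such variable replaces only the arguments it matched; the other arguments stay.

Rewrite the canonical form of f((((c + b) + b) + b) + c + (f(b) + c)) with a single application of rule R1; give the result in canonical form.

Canonical form:  f(b + b + b + c + c + c + f(b))
Apply R1:  consuming b, c, f(b)
New term:  f(b + b + b + c + c)

Answer: f(b + b + b + c + c)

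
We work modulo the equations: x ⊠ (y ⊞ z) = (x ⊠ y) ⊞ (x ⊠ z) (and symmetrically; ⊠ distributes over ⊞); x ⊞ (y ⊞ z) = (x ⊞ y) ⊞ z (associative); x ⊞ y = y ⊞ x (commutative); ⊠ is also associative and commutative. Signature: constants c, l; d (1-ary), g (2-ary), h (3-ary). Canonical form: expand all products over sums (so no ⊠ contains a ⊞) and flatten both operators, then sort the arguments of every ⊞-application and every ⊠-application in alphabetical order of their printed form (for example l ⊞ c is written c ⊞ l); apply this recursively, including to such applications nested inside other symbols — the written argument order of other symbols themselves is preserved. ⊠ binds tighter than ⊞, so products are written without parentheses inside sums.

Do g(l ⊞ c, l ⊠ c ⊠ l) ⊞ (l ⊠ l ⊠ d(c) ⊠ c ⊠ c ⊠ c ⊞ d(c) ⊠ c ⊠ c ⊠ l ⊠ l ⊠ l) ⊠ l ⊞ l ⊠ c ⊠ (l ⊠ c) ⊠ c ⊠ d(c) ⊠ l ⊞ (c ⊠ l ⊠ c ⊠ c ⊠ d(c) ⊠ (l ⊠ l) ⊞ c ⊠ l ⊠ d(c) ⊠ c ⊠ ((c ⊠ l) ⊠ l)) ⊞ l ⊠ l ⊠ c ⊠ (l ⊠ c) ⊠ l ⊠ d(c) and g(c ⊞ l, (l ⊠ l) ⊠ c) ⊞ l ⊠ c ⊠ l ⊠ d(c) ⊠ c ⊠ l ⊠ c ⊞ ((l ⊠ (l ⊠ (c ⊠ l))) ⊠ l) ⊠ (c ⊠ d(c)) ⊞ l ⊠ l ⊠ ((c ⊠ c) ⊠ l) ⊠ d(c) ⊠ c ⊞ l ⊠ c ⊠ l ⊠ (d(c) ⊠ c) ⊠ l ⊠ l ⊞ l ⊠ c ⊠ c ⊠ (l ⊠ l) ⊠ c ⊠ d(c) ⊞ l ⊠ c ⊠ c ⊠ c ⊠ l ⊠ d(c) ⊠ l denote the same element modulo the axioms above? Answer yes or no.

Left:  g(l ⊞ c, l ⊠ c ⊠ l) ⊞ (l ⊠ l ⊠ d(c) ⊠ c ⊠ c ⊠ c ⊞ d(c) ⊠ c ⊠ c ⊠ l ⊠ l ⊠ l) ⊠ l ⊞ l ⊠ c ⊠ (l ⊠ c) ⊠ c ⊠ d(c) ⊠ l ⊞ (c ⊠ l ⊠ c ⊠ c ⊠ d(c) ⊠ (l ⊠ l) ⊞ c ⊠ l ⊠ d(c) ⊠ c ⊠ ((c ⊠ l) ⊠ l)) ⊞ l ⊠ l ⊠ c ⊠ (l ⊠ c) ⊠ l ⊠ d(c)
  Expand products over sums:  g(c ⊞ l, c ⊠ l ⊠ l) ⊞ c ⊠ c ⊠ c ⊠ d(c) ⊠ l ⊠ l ⊠ l ⊞ c ⊠ c ⊠ d(c) ⊠ l ⊠ l ⊠ l ⊠ l ⊞ c ⊠ c ⊠ c ⊠ d(c) ⊠ l ⊠ l ⊠ l ⊞ c ⊠ c ⊠ c ⊠ d(c) ⊠ l ⊠ l ⊠ l ⊞ c ⊠ c ⊠ c ⊠ d(c) ⊠ l ⊠ l ⊠ l ⊞ c ⊠ c ⊠ d(c) ⊠ l ⊠ l ⊠ l ⊠ l
  Sort:  c ⊠ c ⊠ c ⊠ d(c) ⊠ l ⊠ l ⊠ l ⊞ c ⊠ c ⊠ c ⊠ d(c) ⊠ l ⊠ l ⊠ l ⊞ c ⊠ c ⊠ c ⊠ d(c) ⊠ l ⊠ l ⊠ l ⊞ c ⊠ c ⊠ c ⊠ d(c) ⊠ l ⊠ l ⊠ l ⊞ c ⊠ c ⊠ d(c) ⊠ l ⊠ l ⊠ l ⊠ l ⊞ c ⊠ c ⊠ d(c) ⊠ l ⊠ l ⊠ l ⊠ l ⊞ g(c ⊞ l, c ⊠ l ⊠ l)
Right:  g(c ⊞ l, (l ⊠ l) ⊠ c) ⊞ l ⊠ c ⊠ l ⊠ d(c) ⊠ c ⊠ l ⊠ c ⊞ ((l ⊠ (l ⊠ (c ⊠ l))) ⊠ l) ⊠ (c ⊠ d(c)) ⊞ l ⊠ l ⊠ ((c ⊠ c) ⊠ l) ⊠ d(c) ⊠ c ⊞ l ⊠ c ⊠ l ⊠ (d(c) ⊠ c) ⊠ l ⊠ l ⊞ l ⊠ c ⊠ c ⊠ (l ⊠ l) ⊠ c ⊠ d(c) ⊞ l ⊠ c ⊠ c ⊠ c ⊠ l ⊠ d(c) ⊠ l
  Un-nest:  g(c ⊞ l, c ⊠ l ⊠ l) ⊞ c ⊠ c ⊠ c ⊠ d(c) ⊠ l ⊠ l ⊠ l ⊞ c ⊠ c ⊠ d(c) ⊠ l ⊠ l ⊠ l ⊠ l ⊞ c ⊠ c ⊠ c ⊠ d(c) ⊠ l ⊠ l ⊠ l ⊞ c ⊠ c ⊠ d(c) ⊠ l ⊠ l ⊠ l ⊠ l ⊞ c ⊠ c ⊠ c ⊠ d(c) ⊠ l ⊠ l ⊠ l ⊞ c ⊠ c ⊠ c ⊠ d(c) ⊠ l ⊠ l ⊠ l
  Sort:  c ⊠ c ⊠ c ⊠ d(c) ⊠ l ⊠ l ⊠ l ⊞ c ⊠ c ⊠ c ⊠ d(c) ⊠ l ⊠ l ⊠ l ⊞ c ⊠ c ⊠ c ⊠ d(c) ⊠ l ⊠ l ⊠ l ⊞ c ⊠ c ⊠ c ⊠ d(c) ⊠ l ⊠ l ⊠ l ⊞ c ⊠ c ⊠ d(c) ⊠ l ⊠ l ⊠ l ⊠ l ⊞ c ⊠ c ⊠ d(c) ⊠ l ⊠ l ⊠ l ⊠ l ⊞ g(c ⊞ l, c ⊠ l ⊠ l)

Answer: yes — both canonical forms are c ⊠ c ⊠ c ⊠ d(c) ⊠ l ⊠ l ⊠ l ⊞ c ⊠ c ⊠ c ⊠ d(c) ⊠ l ⊠ l ⊠ l ⊞ c ⊠ c ⊠ c ⊠ d(c) ⊠ l ⊠ l ⊠ l ⊞ c ⊠ c ⊠ c ⊠ d(c) ⊠ l ⊠ l ⊠ l ⊞ c ⊠ c ⊠ d(c) ⊠ l ⊠ l ⊠ l ⊠ l ⊞ c ⊠ c ⊠ d(c) ⊠ l ⊠ l ⊠ l ⊠ l ⊞ g(c ⊞ l, c ⊠ l ⊠ l)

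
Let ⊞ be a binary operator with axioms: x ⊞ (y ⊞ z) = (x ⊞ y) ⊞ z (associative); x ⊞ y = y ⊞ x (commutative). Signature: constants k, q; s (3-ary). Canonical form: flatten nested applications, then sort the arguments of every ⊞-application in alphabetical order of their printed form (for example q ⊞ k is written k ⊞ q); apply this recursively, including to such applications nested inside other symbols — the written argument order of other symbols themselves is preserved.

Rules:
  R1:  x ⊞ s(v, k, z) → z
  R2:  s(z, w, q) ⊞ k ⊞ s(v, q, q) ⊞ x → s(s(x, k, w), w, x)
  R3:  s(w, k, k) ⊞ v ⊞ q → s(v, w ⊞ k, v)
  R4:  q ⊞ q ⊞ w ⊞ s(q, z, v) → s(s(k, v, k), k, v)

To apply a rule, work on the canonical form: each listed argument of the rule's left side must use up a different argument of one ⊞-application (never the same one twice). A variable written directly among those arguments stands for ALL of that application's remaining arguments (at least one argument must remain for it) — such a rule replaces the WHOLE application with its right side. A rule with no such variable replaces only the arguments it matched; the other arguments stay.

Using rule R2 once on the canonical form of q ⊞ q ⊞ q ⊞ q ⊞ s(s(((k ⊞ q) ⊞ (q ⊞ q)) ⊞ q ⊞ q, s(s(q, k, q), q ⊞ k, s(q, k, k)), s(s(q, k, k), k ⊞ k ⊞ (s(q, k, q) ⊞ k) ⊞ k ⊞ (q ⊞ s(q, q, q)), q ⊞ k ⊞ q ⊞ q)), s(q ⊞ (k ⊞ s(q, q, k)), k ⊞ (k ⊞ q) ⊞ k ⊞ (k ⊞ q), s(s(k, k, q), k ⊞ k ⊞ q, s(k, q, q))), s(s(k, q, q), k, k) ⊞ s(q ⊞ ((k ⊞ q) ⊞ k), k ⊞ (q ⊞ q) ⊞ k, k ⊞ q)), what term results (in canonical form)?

Answer: q ⊞ q ⊞ q ⊞ q ⊞ s(s(k ⊞ q ⊞ q ⊞ q ⊞ q ⊞ q, s(s(q, k, q), k ⊞ q, s(q, k, k)), s(s(q, k, k), s(s(k ⊞ k ⊞ k ⊞ q, k, k), k, k ⊞ k ⊞ k ⊞ q), k ⊞ q ⊞ q ⊞ q)), s(k ⊞ q ⊞ s(q, q, k), k ⊞ k ⊞ k ⊞ k ⊞ q ⊞ q, s(s(k, k, q), k ⊞ k ⊞ q, s(k, q, q))), s(k ⊞ k ⊞ q ⊞ q, k ⊞ k ⊞ q ⊞ q, k ⊞ q) ⊞ s(s(k, q, q), k, k))

Derivation:
Canonical form:  q ⊞ q ⊞ q ⊞ q ⊞ s(s(k ⊞ q ⊞ q ⊞ q ⊞ q ⊞ q, s(s(q, k, q), k ⊞ q, s(q, k, k)), s(s(q, k, k), k ⊞ k ⊞ k ⊞ k ⊞ q ⊞ s(q, k, q) ⊞ s(q, q, q), k ⊞ q ⊞ q ⊞ q)), s(k ⊞ q ⊞ s(q, q, k), k ⊞ k ⊞ k ⊞ k ⊞ q ⊞ q, s(s(k, k, q), k ⊞ k ⊞ q, s(k, q, q))), s(k ⊞ k ⊞ q ⊞ q, k ⊞ k ⊞ q ⊞ q, k ⊞ q) ⊞ s(s(k, q, q), k, k))
R2 matches:  uses k, s(q, k, q), s(q, q, q);  v := q, w := k, x := k ⊞ k ⊞ k ⊞ q, z := q
The extension variable absorbs all remaining arguments, so the whole application is rewritten.
Giving:  q ⊞ q ⊞ q ⊞ q ⊞ s(s(k ⊞ q ⊞ q ⊞ q ⊞ q ⊞ q, s(s(q, k, q), k ⊞ q, s(q, k, k)), s(s(q, k, k), s(s(k ⊞ k ⊞ k ⊞ q, k, k), k, k ⊞ k ⊞ k ⊞ q), k ⊞ q ⊞ q ⊞ q)), s(k ⊞ q ⊞ s(q, q, k), k ⊞ k ⊞ k ⊞ k ⊞ q ⊞ q, s(s(k, k, q), k ⊞ k ⊞ q, s(k, q, q))), s(k ⊞ k ⊞ q ⊞ q, k ⊞ k ⊞ q ⊞ q, k ⊞ q) ⊞ s(s(k, q, q), k, k))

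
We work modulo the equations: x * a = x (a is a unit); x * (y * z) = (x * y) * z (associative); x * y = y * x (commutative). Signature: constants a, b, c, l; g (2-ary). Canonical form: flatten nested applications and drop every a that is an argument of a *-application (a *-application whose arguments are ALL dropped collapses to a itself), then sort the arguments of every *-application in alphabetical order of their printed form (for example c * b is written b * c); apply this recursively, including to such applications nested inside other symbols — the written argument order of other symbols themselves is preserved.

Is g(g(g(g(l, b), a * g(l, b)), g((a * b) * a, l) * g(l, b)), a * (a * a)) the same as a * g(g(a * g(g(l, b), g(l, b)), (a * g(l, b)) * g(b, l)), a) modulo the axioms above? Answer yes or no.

Left:  g(g(g(g(l, b), a * g(l, b)), g((a * b) * a, l) * g(l, b)), a * (a * a))
  Focus inside:  g((a * b) * a, l) * g(l, b)
  Inside:  g((a * b) * a, l)  →  g(b, l)
  Order the arguments:  g(b, l) * g(l, b)
  Put back:  g(g(g(g(l, b), g(l, b)), g(b, l) * g(l, b)), a)
Right:  a * g(g(a * g(g(l, b), g(l, b)), (a * g(l, b)) * g(b, l)), a)
  Inside:  g(g(a * g(g(l, b), g(l, b)), (a * g(l, b)) * g(b, l)), a)  →  g(g(g(g(l, b), g(l, b)), g(b, l) * g(l, b)), a)
  Drop the unit:  drop a
  Order the arguments:  g(g(g(g(l, b), g(l, b)), g(b, l) * g(l, b)), a)

Answer: yes — both canonical forms are g(g(g(g(l, b), g(l, b)), g(b, l) * g(l, b)), a)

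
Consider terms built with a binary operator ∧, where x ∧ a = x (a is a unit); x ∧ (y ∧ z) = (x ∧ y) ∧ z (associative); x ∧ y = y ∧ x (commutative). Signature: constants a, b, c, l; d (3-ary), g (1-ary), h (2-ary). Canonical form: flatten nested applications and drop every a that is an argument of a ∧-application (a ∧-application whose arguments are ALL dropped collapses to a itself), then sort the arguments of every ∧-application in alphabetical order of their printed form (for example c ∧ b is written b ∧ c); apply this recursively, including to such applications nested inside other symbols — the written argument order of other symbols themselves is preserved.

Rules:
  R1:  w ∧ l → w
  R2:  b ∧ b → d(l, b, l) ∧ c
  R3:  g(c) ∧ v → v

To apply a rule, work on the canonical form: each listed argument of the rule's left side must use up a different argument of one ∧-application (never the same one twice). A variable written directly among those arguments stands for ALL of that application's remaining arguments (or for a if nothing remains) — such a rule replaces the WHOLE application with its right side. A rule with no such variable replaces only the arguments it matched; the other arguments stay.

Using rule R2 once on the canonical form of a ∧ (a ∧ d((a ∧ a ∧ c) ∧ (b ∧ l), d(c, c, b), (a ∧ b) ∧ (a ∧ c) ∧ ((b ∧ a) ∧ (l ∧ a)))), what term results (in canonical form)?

Canonical form:  d(b ∧ c ∧ l, d(c, c, b), b ∧ b ∧ c ∧ l)
R2 matches:  uses b, b
New term:  d(b ∧ c ∧ l, d(c, c, b), c ∧ c ∧ d(l, b, l) ∧ l)

Answer: d(b ∧ c ∧ l, d(c, c, b), c ∧ c ∧ d(l, b, l) ∧ l)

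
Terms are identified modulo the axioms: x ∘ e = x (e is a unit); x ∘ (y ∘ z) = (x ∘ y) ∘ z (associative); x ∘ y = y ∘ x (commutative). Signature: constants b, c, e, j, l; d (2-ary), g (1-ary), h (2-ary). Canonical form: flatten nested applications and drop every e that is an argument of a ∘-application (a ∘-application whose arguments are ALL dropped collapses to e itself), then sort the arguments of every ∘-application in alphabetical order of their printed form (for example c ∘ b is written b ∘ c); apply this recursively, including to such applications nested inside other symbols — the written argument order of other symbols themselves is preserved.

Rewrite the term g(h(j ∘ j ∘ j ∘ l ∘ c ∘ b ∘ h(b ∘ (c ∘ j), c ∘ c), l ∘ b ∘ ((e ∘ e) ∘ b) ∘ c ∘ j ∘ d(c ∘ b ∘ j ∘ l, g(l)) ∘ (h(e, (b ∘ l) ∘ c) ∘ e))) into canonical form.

Answer: g(h(b ∘ c ∘ h(b ∘ c ∘ j, c ∘ c) ∘ j ∘ j ∘ j ∘ l, b ∘ b ∘ c ∘ d(b ∘ c ∘ j ∘ l, g(l)) ∘ h(e, b ∘ c ∘ l) ∘ j ∘ l))

Derivation:
Work inside:  l ∘ b ∘ ((e ∘ e) ∘ b) ∘ c ∘ j ∘ d(c ∘ b ∘ j ∘ l, g(l)) ∘ (h(e, (b ∘ l) ∘ c) ∘ e)
Flatten:  l ∘ b ∘ e ∘ e ∘ b ∘ c ∘ j ∘ d(c ∘ b ∘ j ∘ l, g(l)) ∘ h(e, (b ∘ l) ∘ c) ∘ e
Inside:  d(c ∘ b ∘ j ∘ l, g(l))  →  d(b ∘ c ∘ j ∘ l, g(l))
Simplify inside:  h(e, (b ∘ l) ∘ c)  →  h(e, b ∘ c ∘ l)
Units out:  drop e (×3)
Order the arguments:  b ∘ b ∘ c ∘ d(b ∘ c ∘ j ∘ l, g(l)) ∘ h(e, b ∘ c ∘ l) ∘ j ∘ l
Reassemble:  g(h(b ∘ c ∘ h(b ∘ c ∘ j, c ∘ c) ∘ j ∘ j ∘ j ∘ l, b ∘ b ∘ c ∘ d(b ∘ c ∘ j ∘ l, g(l)) ∘ h(e, b ∘ c ∘ l) ∘ j ∘ l))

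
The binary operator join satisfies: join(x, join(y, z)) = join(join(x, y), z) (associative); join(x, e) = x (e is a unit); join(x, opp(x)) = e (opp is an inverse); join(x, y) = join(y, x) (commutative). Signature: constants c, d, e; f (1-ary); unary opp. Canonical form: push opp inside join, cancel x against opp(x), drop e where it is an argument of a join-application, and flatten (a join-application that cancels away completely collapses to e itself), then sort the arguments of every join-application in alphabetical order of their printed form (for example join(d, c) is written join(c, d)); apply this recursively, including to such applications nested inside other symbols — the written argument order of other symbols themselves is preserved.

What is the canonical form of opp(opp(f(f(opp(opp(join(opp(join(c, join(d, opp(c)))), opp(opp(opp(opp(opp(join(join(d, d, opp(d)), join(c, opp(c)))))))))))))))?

Answer: f(f(join(opp(d), opp(d))))

Derivation:
Push opp inside:  distribute opp over join and collapse double opp
Combine occurrences:  f(f(join(opp(d), opp(d))))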